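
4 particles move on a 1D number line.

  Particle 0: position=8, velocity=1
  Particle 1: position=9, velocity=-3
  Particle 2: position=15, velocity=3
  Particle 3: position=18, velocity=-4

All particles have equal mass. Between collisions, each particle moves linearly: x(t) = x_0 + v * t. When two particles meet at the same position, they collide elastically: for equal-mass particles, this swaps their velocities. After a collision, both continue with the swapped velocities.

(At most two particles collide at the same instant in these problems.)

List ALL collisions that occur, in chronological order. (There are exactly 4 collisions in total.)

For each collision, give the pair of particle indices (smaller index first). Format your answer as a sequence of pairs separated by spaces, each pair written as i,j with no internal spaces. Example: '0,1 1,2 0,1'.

Answer: 0,1 2,3 1,2 0,1

Derivation:
Collision at t=1/4: particles 0 and 1 swap velocities; positions: p0=33/4 p1=33/4 p2=63/4 p3=17; velocities now: v0=-3 v1=1 v2=3 v3=-4
Collision at t=3/7: particles 2 and 3 swap velocities; positions: p0=54/7 p1=59/7 p2=114/7 p3=114/7; velocities now: v0=-3 v1=1 v2=-4 v3=3
Collision at t=2: particles 1 and 2 swap velocities; positions: p0=3 p1=10 p2=10 p3=21; velocities now: v0=-3 v1=-4 v2=1 v3=3
Collision at t=9: particles 0 and 1 swap velocities; positions: p0=-18 p1=-18 p2=17 p3=42; velocities now: v0=-4 v1=-3 v2=1 v3=3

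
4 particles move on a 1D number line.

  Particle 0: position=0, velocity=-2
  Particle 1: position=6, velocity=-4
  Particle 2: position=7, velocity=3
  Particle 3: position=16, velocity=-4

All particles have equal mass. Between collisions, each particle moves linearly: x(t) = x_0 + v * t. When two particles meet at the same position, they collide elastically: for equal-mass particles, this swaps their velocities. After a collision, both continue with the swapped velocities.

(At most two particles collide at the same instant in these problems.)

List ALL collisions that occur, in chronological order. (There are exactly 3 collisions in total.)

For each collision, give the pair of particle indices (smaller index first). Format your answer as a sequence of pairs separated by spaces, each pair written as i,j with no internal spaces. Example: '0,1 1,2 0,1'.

Collision at t=9/7: particles 2 and 3 swap velocities; positions: p0=-18/7 p1=6/7 p2=76/7 p3=76/7; velocities now: v0=-2 v1=-4 v2=-4 v3=3
Collision at t=3: particles 0 and 1 swap velocities; positions: p0=-6 p1=-6 p2=4 p3=16; velocities now: v0=-4 v1=-2 v2=-4 v3=3
Collision at t=8: particles 1 and 2 swap velocities; positions: p0=-26 p1=-16 p2=-16 p3=31; velocities now: v0=-4 v1=-4 v2=-2 v3=3

Answer: 2,3 0,1 1,2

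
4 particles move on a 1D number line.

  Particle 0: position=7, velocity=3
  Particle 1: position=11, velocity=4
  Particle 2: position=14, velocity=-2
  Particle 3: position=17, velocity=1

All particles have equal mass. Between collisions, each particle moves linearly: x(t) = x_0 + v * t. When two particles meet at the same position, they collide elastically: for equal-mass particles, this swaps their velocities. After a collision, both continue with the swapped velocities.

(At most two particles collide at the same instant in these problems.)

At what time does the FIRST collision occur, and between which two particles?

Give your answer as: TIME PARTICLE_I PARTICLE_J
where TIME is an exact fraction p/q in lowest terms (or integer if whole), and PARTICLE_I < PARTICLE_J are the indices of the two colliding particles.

Pair (0,1): pos 7,11 vel 3,4 -> not approaching (rel speed -1 <= 0)
Pair (1,2): pos 11,14 vel 4,-2 -> gap=3, closing at 6/unit, collide at t=1/2
Pair (2,3): pos 14,17 vel -2,1 -> not approaching (rel speed -3 <= 0)
Earliest collision: t=1/2 between 1 and 2

Answer: 1/2 1 2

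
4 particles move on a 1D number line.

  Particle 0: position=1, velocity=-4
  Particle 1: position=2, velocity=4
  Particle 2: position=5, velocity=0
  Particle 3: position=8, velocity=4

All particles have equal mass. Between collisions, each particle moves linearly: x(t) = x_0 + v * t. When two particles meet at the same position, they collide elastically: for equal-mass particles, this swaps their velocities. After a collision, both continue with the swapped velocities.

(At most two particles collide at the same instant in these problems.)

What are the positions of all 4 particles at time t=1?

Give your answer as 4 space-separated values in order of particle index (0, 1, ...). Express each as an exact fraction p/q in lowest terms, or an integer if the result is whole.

Collision at t=3/4: particles 1 and 2 swap velocities; positions: p0=-2 p1=5 p2=5 p3=11; velocities now: v0=-4 v1=0 v2=4 v3=4
Advance to t=1 (no further collisions before then); velocities: v0=-4 v1=0 v2=4 v3=4; positions = -3 5 6 12

Answer: -3 5 6 12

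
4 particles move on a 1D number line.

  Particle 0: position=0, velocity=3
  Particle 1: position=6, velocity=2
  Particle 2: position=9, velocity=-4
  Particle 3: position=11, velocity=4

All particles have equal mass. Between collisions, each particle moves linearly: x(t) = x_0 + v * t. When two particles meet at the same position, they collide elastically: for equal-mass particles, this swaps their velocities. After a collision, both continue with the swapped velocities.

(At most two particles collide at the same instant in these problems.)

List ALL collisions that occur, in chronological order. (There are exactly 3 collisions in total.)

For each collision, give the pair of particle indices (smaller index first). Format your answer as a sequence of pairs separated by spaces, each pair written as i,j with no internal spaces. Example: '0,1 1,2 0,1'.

Answer: 1,2 0,1 1,2

Derivation:
Collision at t=1/2: particles 1 and 2 swap velocities; positions: p0=3/2 p1=7 p2=7 p3=13; velocities now: v0=3 v1=-4 v2=2 v3=4
Collision at t=9/7: particles 0 and 1 swap velocities; positions: p0=27/7 p1=27/7 p2=60/7 p3=113/7; velocities now: v0=-4 v1=3 v2=2 v3=4
Collision at t=6: particles 1 and 2 swap velocities; positions: p0=-15 p1=18 p2=18 p3=35; velocities now: v0=-4 v1=2 v2=3 v3=4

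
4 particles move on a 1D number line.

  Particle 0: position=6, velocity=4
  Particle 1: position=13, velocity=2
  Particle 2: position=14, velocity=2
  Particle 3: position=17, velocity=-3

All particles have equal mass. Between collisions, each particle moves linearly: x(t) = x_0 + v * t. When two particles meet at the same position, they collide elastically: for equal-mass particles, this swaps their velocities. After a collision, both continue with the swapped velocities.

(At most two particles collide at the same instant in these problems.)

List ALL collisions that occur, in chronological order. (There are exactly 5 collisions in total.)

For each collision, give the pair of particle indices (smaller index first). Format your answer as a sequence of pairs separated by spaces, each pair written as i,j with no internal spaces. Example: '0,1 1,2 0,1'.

Answer: 2,3 1,2 0,1 1,2 2,3

Derivation:
Collision at t=3/5: particles 2 and 3 swap velocities; positions: p0=42/5 p1=71/5 p2=76/5 p3=76/5; velocities now: v0=4 v1=2 v2=-3 v3=2
Collision at t=4/5: particles 1 and 2 swap velocities; positions: p0=46/5 p1=73/5 p2=73/5 p3=78/5; velocities now: v0=4 v1=-3 v2=2 v3=2
Collision at t=11/7: particles 0 and 1 swap velocities; positions: p0=86/7 p1=86/7 p2=113/7 p3=120/7; velocities now: v0=-3 v1=4 v2=2 v3=2
Collision at t=7/2: particles 1 and 2 swap velocities; positions: p0=13/2 p1=20 p2=20 p3=21; velocities now: v0=-3 v1=2 v2=4 v3=2
Collision at t=4: particles 2 and 3 swap velocities; positions: p0=5 p1=21 p2=22 p3=22; velocities now: v0=-3 v1=2 v2=2 v3=4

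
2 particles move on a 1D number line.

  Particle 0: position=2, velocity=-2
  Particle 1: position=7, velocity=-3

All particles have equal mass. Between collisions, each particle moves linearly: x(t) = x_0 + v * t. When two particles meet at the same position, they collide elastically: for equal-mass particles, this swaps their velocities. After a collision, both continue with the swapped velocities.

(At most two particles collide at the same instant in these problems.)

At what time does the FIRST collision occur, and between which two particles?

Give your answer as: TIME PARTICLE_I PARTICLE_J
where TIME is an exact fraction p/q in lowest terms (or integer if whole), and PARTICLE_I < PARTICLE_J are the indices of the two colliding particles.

Pair (0,1): pos 2,7 vel -2,-3 -> gap=5, closing at 1/unit, collide at t=5
Earliest collision: t=5 between 0 and 1

Answer: 5 0 1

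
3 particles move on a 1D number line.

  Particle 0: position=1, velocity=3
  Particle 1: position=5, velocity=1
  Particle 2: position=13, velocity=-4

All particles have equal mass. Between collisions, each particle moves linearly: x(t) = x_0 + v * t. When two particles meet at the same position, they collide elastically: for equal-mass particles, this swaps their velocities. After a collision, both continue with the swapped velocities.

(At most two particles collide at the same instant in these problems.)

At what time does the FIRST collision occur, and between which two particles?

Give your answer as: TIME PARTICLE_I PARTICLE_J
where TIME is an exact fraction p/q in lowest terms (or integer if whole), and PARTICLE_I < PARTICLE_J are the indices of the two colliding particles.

Pair (0,1): pos 1,5 vel 3,1 -> gap=4, closing at 2/unit, collide at t=2
Pair (1,2): pos 5,13 vel 1,-4 -> gap=8, closing at 5/unit, collide at t=8/5
Earliest collision: t=8/5 between 1 and 2

Answer: 8/5 1 2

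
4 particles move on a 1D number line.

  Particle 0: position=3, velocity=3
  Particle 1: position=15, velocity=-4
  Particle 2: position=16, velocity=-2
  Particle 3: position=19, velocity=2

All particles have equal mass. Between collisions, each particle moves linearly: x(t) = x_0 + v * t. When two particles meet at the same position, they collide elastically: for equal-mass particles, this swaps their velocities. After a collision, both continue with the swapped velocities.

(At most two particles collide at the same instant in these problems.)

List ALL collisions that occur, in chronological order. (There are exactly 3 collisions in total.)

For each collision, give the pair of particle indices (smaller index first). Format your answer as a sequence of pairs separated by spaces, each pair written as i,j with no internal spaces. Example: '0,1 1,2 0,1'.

Collision at t=12/7: particles 0 and 1 swap velocities; positions: p0=57/7 p1=57/7 p2=88/7 p3=157/7; velocities now: v0=-4 v1=3 v2=-2 v3=2
Collision at t=13/5: particles 1 and 2 swap velocities; positions: p0=23/5 p1=54/5 p2=54/5 p3=121/5; velocities now: v0=-4 v1=-2 v2=3 v3=2
Collision at t=16: particles 2 and 3 swap velocities; positions: p0=-49 p1=-16 p2=51 p3=51; velocities now: v0=-4 v1=-2 v2=2 v3=3

Answer: 0,1 1,2 2,3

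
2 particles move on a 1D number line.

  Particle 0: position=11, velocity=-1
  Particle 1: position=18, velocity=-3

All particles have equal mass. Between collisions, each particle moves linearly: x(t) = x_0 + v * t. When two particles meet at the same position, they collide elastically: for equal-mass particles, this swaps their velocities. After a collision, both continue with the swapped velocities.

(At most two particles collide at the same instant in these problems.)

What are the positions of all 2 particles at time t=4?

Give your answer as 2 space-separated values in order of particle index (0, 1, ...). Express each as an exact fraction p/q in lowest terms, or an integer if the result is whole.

Collision at t=7/2: particles 0 and 1 swap velocities; positions: p0=15/2 p1=15/2; velocities now: v0=-3 v1=-1
Advance to t=4 (no further collisions before then); velocities: v0=-3 v1=-1; positions = 6 7

Answer: 6 7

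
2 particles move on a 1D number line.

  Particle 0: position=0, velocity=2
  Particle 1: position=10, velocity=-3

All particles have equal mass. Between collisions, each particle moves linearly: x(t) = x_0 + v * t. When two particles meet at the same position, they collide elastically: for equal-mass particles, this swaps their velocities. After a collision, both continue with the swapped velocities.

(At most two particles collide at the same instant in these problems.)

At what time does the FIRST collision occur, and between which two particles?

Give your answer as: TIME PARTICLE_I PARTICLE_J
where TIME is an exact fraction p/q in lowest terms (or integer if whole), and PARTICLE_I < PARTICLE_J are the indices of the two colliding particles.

Pair (0,1): pos 0,10 vel 2,-3 -> gap=10, closing at 5/unit, collide at t=2
Earliest collision: t=2 between 0 and 1

Answer: 2 0 1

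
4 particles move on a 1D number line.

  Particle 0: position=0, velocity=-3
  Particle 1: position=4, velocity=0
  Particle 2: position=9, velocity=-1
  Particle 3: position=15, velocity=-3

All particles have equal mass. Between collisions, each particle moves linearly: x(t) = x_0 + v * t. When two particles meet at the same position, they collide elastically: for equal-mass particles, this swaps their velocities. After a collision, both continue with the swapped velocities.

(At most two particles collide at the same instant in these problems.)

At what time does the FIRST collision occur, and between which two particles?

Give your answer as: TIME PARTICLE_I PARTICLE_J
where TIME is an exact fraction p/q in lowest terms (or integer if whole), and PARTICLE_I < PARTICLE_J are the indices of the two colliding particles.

Pair (0,1): pos 0,4 vel -3,0 -> not approaching (rel speed -3 <= 0)
Pair (1,2): pos 4,9 vel 0,-1 -> gap=5, closing at 1/unit, collide at t=5
Pair (2,3): pos 9,15 vel -1,-3 -> gap=6, closing at 2/unit, collide at t=3
Earliest collision: t=3 between 2 and 3

Answer: 3 2 3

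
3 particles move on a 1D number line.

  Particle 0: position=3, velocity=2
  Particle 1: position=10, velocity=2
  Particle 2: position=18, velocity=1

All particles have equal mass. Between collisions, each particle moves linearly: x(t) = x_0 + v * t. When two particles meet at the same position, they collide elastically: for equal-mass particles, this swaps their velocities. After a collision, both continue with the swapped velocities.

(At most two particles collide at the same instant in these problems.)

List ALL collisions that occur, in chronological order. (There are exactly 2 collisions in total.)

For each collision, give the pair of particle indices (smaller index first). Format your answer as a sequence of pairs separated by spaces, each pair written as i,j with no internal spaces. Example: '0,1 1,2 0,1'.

Answer: 1,2 0,1

Derivation:
Collision at t=8: particles 1 and 2 swap velocities; positions: p0=19 p1=26 p2=26; velocities now: v0=2 v1=1 v2=2
Collision at t=15: particles 0 and 1 swap velocities; positions: p0=33 p1=33 p2=40; velocities now: v0=1 v1=2 v2=2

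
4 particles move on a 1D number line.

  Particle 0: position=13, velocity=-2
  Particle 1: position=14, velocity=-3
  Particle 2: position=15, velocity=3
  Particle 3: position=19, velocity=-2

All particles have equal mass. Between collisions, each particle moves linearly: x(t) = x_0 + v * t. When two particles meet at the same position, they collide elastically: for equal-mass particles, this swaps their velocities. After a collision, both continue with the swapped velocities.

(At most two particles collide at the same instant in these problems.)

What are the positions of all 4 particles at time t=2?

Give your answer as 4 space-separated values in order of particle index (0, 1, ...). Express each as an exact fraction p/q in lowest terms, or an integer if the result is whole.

Collision at t=4/5: particles 2 and 3 swap velocities; positions: p0=57/5 p1=58/5 p2=87/5 p3=87/5; velocities now: v0=-2 v1=-3 v2=-2 v3=3
Collision at t=1: particles 0 and 1 swap velocities; positions: p0=11 p1=11 p2=17 p3=18; velocities now: v0=-3 v1=-2 v2=-2 v3=3
Advance to t=2 (no further collisions before then); velocities: v0=-3 v1=-2 v2=-2 v3=3; positions = 8 9 15 21

Answer: 8 9 15 21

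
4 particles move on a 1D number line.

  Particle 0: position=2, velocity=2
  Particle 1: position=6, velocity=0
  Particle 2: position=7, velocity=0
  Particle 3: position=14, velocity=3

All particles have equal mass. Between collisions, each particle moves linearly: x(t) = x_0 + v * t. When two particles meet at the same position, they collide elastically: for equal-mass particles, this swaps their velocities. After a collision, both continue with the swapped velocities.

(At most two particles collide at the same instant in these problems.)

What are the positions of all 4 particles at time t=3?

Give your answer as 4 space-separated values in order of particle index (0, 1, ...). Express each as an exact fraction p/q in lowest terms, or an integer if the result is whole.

Collision at t=2: particles 0 and 1 swap velocities; positions: p0=6 p1=6 p2=7 p3=20; velocities now: v0=0 v1=2 v2=0 v3=3
Collision at t=5/2: particles 1 and 2 swap velocities; positions: p0=6 p1=7 p2=7 p3=43/2; velocities now: v0=0 v1=0 v2=2 v3=3
Advance to t=3 (no further collisions before then); velocities: v0=0 v1=0 v2=2 v3=3; positions = 6 7 8 23

Answer: 6 7 8 23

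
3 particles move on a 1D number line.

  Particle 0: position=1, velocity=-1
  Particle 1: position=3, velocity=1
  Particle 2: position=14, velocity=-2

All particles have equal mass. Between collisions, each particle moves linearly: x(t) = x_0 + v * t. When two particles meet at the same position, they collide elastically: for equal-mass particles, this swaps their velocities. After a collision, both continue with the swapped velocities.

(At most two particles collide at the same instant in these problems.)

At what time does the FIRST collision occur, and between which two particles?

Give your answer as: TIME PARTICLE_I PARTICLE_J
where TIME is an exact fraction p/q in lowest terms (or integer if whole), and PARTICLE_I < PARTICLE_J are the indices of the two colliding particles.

Answer: 11/3 1 2

Derivation:
Pair (0,1): pos 1,3 vel -1,1 -> not approaching (rel speed -2 <= 0)
Pair (1,2): pos 3,14 vel 1,-2 -> gap=11, closing at 3/unit, collide at t=11/3
Earliest collision: t=11/3 between 1 and 2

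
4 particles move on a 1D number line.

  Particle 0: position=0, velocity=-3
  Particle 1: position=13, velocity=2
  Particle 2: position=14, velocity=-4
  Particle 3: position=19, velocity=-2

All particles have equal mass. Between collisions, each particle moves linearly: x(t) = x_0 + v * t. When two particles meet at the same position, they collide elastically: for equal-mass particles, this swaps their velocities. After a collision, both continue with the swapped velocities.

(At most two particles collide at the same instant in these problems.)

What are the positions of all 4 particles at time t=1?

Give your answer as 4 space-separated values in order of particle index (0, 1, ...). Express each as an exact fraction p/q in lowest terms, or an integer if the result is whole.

Answer: -3 10 15 17

Derivation:
Collision at t=1/6: particles 1 and 2 swap velocities; positions: p0=-1/2 p1=40/3 p2=40/3 p3=56/3; velocities now: v0=-3 v1=-4 v2=2 v3=-2
Advance to t=1 (no further collisions before then); velocities: v0=-3 v1=-4 v2=2 v3=-2; positions = -3 10 15 17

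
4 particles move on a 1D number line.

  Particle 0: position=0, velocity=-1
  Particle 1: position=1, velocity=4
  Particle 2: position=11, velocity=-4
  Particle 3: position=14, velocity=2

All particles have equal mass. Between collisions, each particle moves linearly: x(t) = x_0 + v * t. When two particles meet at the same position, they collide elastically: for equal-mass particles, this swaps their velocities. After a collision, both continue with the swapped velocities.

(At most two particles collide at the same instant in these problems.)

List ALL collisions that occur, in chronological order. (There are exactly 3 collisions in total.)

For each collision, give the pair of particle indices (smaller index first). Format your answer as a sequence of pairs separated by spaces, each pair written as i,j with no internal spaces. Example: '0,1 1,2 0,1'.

Collision at t=5/4: particles 1 and 2 swap velocities; positions: p0=-5/4 p1=6 p2=6 p3=33/2; velocities now: v0=-1 v1=-4 v2=4 v3=2
Collision at t=11/3: particles 0 and 1 swap velocities; positions: p0=-11/3 p1=-11/3 p2=47/3 p3=64/3; velocities now: v0=-4 v1=-1 v2=4 v3=2
Collision at t=13/2: particles 2 and 3 swap velocities; positions: p0=-15 p1=-13/2 p2=27 p3=27; velocities now: v0=-4 v1=-1 v2=2 v3=4

Answer: 1,2 0,1 2,3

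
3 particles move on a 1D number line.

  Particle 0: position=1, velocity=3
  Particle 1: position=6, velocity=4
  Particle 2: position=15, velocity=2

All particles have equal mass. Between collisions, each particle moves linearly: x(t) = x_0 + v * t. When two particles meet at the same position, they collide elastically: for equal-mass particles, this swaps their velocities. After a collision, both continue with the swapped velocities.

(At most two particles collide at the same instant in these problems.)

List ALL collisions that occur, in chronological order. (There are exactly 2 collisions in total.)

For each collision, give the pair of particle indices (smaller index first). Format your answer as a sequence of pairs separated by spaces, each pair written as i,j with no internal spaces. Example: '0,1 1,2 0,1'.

Collision at t=9/2: particles 1 and 2 swap velocities; positions: p0=29/2 p1=24 p2=24; velocities now: v0=3 v1=2 v2=4
Collision at t=14: particles 0 and 1 swap velocities; positions: p0=43 p1=43 p2=62; velocities now: v0=2 v1=3 v2=4

Answer: 1,2 0,1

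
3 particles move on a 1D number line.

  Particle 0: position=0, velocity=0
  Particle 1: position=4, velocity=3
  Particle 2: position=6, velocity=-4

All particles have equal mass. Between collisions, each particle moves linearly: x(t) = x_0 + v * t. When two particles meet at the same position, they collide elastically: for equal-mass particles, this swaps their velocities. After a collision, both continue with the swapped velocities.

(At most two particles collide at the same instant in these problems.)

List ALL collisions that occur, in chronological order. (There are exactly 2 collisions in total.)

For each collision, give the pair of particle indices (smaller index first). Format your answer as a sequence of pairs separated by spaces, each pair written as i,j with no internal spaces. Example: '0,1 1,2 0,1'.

Answer: 1,2 0,1

Derivation:
Collision at t=2/7: particles 1 and 2 swap velocities; positions: p0=0 p1=34/7 p2=34/7; velocities now: v0=0 v1=-4 v2=3
Collision at t=3/2: particles 0 and 1 swap velocities; positions: p0=0 p1=0 p2=17/2; velocities now: v0=-4 v1=0 v2=3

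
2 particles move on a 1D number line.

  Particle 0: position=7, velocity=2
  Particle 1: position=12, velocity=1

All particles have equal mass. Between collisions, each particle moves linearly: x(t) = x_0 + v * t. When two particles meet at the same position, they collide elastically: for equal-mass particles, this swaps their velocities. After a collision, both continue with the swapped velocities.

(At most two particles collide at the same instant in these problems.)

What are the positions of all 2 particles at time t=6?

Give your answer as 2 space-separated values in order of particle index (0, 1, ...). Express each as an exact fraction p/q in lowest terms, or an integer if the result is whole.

Collision at t=5: particles 0 and 1 swap velocities; positions: p0=17 p1=17; velocities now: v0=1 v1=2
Advance to t=6 (no further collisions before then); velocities: v0=1 v1=2; positions = 18 19

Answer: 18 19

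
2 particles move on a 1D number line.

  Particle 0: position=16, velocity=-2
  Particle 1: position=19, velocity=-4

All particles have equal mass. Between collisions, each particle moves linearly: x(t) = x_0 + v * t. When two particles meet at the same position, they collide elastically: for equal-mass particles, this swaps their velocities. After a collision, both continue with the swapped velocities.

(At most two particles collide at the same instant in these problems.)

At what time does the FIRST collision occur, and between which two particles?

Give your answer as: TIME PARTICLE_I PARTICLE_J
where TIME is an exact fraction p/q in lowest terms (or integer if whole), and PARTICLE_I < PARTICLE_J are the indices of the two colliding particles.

Pair (0,1): pos 16,19 vel -2,-4 -> gap=3, closing at 2/unit, collide at t=3/2
Earliest collision: t=3/2 between 0 and 1

Answer: 3/2 0 1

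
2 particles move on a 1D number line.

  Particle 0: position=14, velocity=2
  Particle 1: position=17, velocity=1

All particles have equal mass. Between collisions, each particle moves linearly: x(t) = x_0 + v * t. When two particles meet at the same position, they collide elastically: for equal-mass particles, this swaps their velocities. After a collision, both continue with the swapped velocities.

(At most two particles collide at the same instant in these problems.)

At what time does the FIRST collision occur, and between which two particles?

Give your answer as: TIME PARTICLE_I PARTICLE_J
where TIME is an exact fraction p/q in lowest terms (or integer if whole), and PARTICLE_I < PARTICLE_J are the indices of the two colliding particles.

Pair (0,1): pos 14,17 vel 2,1 -> gap=3, closing at 1/unit, collide at t=3
Earliest collision: t=3 between 0 and 1

Answer: 3 0 1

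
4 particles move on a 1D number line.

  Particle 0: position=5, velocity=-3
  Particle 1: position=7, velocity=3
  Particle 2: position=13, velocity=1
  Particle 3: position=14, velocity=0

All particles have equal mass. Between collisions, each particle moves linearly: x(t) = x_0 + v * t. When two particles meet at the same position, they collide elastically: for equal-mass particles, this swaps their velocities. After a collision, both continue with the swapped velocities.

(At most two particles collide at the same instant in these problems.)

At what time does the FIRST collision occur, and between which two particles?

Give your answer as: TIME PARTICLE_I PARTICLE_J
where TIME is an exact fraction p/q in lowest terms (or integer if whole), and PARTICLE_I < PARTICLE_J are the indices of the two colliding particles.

Answer: 1 2 3

Derivation:
Pair (0,1): pos 5,7 vel -3,3 -> not approaching (rel speed -6 <= 0)
Pair (1,2): pos 7,13 vel 3,1 -> gap=6, closing at 2/unit, collide at t=3
Pair (2,3): pos 13,14 vel 1,0 -> gap=1, closing at 1/unit, collide at t=1
Earliest collision: t=1 between 2 and 3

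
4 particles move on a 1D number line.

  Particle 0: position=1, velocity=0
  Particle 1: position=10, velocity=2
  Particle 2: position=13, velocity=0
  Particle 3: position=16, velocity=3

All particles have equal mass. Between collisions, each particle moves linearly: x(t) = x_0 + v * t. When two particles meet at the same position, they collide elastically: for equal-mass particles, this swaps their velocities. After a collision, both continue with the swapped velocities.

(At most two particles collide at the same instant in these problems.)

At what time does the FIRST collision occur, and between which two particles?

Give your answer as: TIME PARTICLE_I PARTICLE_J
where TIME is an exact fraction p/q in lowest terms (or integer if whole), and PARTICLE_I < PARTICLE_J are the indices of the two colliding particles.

Answer: 3/2 1 2

Derivation:
Pair (0,1): pos 1,10 vel 0,2 -> not approaching (rel speed -2 <= 0)
Pair (1,2): pos 10,13 vel 2,0 -> gap=3, closing at 2/unit, collide at t=3/2
Pair (2,3): pos 13,16 vel 0,3 -> not approaching (rel speed -3 <= 0)
Earliest collision: t=3/2 between 1 and 2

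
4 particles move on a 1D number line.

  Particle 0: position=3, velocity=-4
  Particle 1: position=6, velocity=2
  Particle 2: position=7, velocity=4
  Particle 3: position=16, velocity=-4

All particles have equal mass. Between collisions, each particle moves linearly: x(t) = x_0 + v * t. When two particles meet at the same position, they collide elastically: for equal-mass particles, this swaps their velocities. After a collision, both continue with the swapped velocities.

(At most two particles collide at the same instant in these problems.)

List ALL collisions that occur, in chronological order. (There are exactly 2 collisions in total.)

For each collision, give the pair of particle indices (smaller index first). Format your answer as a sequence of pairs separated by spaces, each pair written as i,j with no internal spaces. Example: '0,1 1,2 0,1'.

Collision at t=9/8: particles 2 and 3 swap velocities; positions: p0=-3/2 p1=33/4 p2=23/2 p3=23/2; velocities now: v0=-4 v1=2 v2=-4 v3=4
Collision at t=5/3: particles 1 and 2 swap velocities; positions: p0=-11/3 p1=28/3 p2=28/3 p3=41/3; velocities now: v0=-4 v1=-4 v2=2 v3=4

Answer: 2,3 1,2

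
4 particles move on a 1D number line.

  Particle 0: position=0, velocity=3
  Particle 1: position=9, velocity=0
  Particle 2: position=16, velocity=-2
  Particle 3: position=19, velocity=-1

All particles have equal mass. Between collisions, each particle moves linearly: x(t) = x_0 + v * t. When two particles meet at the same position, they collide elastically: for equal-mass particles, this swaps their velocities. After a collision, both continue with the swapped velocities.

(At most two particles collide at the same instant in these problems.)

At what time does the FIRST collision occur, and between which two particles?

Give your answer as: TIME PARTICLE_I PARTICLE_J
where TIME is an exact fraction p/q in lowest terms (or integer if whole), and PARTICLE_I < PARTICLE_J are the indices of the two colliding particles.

Answer: 3 0 1

Derivation:
Pair (0,1): pos 0,9 vel 3,0 -> gap=9, closing at 3/unit, collide at t=3
Pair (1,2): pos 9,16 vel 0,-2 -> gap=7, closing at 2/unit, collide at t=7/2
Pair (2,3): pos 16,19 vel -2,-1 -> not approaching (rel speed -1 <= 0)
Earliest collision: t=3 between 0 and 1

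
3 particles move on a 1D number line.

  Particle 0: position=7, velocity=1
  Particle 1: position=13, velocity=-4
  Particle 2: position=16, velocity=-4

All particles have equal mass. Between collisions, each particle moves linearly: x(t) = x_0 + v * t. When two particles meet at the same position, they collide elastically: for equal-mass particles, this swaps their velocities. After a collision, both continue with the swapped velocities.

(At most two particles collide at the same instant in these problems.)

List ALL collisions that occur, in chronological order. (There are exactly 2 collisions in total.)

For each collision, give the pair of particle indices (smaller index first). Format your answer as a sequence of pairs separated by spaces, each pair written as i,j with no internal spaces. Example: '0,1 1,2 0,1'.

Collision at t=6/5: particles 0 and 1 swap velocities; positions: p0=41/5 p1=41/5 p2=56/5; velocities now: v0=-4 v1=1 v2=-4
Collision at t=9/5: particles 1 and 2 swap velocities; positions: p0=29/5 p1=44/5 p2=44/5; velocities now: v0=-4 v1=-4 v2=1

Answer: 0,1 1,2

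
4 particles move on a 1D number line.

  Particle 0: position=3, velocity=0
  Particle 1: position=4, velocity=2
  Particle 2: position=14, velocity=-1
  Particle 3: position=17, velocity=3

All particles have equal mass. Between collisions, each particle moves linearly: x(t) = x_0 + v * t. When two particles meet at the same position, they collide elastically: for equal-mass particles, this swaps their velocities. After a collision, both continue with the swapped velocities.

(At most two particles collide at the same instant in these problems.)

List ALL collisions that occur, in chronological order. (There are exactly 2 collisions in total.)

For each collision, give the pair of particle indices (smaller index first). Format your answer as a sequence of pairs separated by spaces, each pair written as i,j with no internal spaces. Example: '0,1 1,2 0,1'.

Collision at t=10/3: particles 1 and 2 swap velocities; positions: p0=3 p1=32/3 p2=32/3 p3=27; velocities now: v0=0 v1=-1 v2=2 v3=3
Collision at t=11: particles 0 and 1 swap velocities; positions: p0=3 p1=3 p2=26 p3=50; velocities now: v0=-1 v1=0 v2=2 v3=3

Answer: 1,2 0,1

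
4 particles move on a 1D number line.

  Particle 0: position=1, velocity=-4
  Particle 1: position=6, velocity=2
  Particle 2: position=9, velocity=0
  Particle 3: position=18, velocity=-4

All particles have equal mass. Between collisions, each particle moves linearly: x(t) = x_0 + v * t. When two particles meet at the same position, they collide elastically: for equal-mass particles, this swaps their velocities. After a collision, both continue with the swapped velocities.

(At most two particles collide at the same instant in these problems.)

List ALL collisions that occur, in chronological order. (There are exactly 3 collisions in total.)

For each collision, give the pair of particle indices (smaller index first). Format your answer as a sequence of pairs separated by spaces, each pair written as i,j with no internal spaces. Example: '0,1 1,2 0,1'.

Collision at t=3/2: particles 1 and 2 swap velocities; positions: p0=-5 p1=9 p2=9 p3=12; velocities now: v0=-4 v1=0 v2=2 v3=-4
Collision at t=2: particles 2 and 3 swap velocities; positions: p0=-7 p1=9 p2=10 p3=10; velocities now: v0=-4 v1=0 v2=-4 v3=2
Collision at t=9/4: particles 1 and 2 swap velocities; positions: p0=-8 p1=9 p2=9 p3=21/2; velocities now: v0=-4 v1=-4 v2=0 v3=2

Answer: 1,2 2,3 1,2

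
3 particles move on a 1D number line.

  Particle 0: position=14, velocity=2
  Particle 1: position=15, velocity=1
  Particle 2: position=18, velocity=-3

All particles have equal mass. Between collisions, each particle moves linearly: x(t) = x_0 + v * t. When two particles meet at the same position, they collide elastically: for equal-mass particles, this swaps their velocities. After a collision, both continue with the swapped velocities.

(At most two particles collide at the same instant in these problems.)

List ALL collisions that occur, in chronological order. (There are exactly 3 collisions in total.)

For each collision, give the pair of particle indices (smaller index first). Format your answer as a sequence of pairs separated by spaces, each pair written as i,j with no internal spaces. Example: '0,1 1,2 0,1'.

Collision at t=3/4: particles 1 and 2 swap velocities; positions: p0=31/2 p1=63/4 p2=63/4; velocities now: v0=2 v1=-3 v2=1
Collision at t=4/5: particles 0 and 1 swap velocities; positions: p0=78/5 p1=78/5 p2=79/5; velocities now: v0=-3 v1=2 v2=1
Collision at t=1: particles 1 and 2 swap velocities; positions: p0=15 p1=16 p2=16; velocities now: v0=-3 v1=1 v2=2

Answer: 1,2 0,1 1,2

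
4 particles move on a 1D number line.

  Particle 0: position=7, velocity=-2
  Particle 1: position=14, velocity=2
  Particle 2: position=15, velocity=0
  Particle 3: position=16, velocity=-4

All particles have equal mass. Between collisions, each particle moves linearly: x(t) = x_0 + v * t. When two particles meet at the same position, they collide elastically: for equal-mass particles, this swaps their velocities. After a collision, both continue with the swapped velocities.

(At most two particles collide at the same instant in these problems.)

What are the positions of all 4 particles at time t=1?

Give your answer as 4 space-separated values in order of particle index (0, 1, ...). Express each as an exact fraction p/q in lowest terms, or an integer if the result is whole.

Answer: 5 12 15 16

Derivation:
Collision at t=1/4: particles 2 and 3 swap velocities; positions: p0=13/2 p1=29/2 p2=15 p3=15; velocities now: v0=-2 v1=2 v2=-4 v3=0
Collision at t=1/3: particles 1 and 2 swap velocities; positions: p0=19/3 p1=44/3 p2=44/3 p3=15; velocities now: v0=-2 v1=-4 v2=2 v3=0
Collision at t=1/2: particles 2 and 3 swap velocities; positions: p0=6 p1=14 p2=15 p3=15; velocities now: v0=-2 v1=-4 v2=0 v3=2
Advance to t=1 (no further collisions before then); velocities: v0=-2 v1=-4 v2=0 v3=2; positions = 5 12 15 16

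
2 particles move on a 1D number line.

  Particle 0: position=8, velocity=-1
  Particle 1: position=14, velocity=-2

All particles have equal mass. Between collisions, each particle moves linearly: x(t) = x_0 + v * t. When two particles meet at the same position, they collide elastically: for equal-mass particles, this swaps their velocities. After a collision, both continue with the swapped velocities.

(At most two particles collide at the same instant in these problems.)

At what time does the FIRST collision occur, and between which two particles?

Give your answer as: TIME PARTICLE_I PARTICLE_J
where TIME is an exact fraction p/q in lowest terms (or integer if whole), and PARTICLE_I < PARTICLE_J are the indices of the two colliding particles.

Answer: 6 0 1

Derivation:
Pair (0,1): pos 8,14 vel -1,-2 -> gap=6, closing at 1/unit, collide at t=6
Earliest collision: t=6 between 0 and 1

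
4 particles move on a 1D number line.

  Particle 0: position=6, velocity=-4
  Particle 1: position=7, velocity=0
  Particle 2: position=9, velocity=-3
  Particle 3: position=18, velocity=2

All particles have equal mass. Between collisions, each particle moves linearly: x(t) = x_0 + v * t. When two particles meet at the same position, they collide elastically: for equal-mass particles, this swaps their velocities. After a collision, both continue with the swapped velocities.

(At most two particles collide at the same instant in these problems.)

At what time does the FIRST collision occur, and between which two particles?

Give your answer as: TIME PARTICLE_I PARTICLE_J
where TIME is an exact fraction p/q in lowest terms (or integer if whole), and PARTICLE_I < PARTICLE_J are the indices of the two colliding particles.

Answer: 2/3 1 2

Derivation:
Pair (0,1): pos 6,7 vel -4,0 -> not approaching (rel speed -4 <= 0)
Pair (1,2): pos 7,9 vel 0,-3 -> gap=2, closing at 3/unit, collide at t=2/3
Pair (2,3): pos 9,18 vel -3,2 -> not approaching (rel speed -5 <= 0)
Earliest collision: t=2/3 between 1 and 2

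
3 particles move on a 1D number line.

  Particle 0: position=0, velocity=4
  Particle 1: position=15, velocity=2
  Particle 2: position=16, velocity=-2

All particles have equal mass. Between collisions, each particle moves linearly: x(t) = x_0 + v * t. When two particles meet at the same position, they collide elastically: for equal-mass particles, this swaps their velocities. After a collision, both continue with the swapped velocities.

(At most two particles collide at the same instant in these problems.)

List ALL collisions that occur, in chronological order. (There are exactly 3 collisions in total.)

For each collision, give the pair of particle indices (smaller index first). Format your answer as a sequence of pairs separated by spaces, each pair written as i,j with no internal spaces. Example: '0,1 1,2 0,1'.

Collision at t=1/4: particles 1 and 2 swap velocities; positions: p0=1 p1=31/2 p2=31/2; velocities now: v0=4 v1=-2 v2=2
Collision at t=8/3: particles 0 and 1 swap velocities; positions: p0=32/3 p1=32/3 p2=61/3; velocities now: v0=-2 v1=4 v2=2
Collision at t=15/2: particles 1 and 2 swap velocities; positions: p0=1 p1=30 p2=30; velocities now: v0=-2 v1=2 v2=4

Answer: 1,2 0,1 1,2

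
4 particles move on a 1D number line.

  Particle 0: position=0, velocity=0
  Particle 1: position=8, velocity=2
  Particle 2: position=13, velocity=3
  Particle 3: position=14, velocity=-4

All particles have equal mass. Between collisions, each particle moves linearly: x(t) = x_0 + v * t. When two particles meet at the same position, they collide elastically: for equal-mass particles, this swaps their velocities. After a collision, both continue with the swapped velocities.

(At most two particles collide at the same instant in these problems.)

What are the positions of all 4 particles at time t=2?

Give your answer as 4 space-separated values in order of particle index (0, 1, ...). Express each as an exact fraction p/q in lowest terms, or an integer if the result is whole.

Answer: 0 6 12 19

Derivation:
Collision at t=1/7: particles 2 and 3 swap velocities; positions: p0=0 p1=58/7 p2=94/7 p3=94/7; velocities now: v0=0 v1=2 v2=-4 v3=3
Collision at t=1: particles 1 and 2 swap velocities; positions: p0=0 p1=10 p2=10 p3=16; velocities now: v0=0 v1=-4 v2=2 v3=3
Advance to t=2 (no further collisions before then); velocities: v0=0 v1=-4 v2=2 v3=3; positions = 0 6 12 19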